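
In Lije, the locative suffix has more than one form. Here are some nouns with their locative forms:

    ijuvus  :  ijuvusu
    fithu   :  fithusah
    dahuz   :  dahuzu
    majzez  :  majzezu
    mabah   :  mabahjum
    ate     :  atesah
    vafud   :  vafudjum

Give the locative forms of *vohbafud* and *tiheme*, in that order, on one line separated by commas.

The suffix is conditioned by the final sound: -u when the stem ends in a sibilant (*ijuvus*, *dahuz*, *majzez*); -jum when the stem ends in a non-sibilant consonant (*mabah*, *vafud*); -sah when the stem ends in a vowel (*fithu*, *ate*).
Since the final sound of *vohbafud* is /d/ (a non-sibilant consonant), it takes -jum, giving *vohbafudjum*.
Since the final sound of *tiheme* is /e/ (a vowel), it takes -sah, giving *tihemesah*.

vohbafudjum, tihemesah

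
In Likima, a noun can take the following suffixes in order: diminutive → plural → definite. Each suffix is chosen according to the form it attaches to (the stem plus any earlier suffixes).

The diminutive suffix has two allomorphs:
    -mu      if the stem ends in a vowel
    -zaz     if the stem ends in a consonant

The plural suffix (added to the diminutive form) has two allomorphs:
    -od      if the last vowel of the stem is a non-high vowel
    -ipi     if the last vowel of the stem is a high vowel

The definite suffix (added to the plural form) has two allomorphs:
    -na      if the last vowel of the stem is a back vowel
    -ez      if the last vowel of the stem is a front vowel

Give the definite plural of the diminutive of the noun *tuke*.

*tuke* — final sound /e/ (a vowel) → -mu → *tukemu*.
The last vowel of the diminutive form *tukemu* is /u/, which is a high vowel, so the plural suffix is -ipi, giving *tukemuipi*.
The last vowel of the plural form *tukemuipi* is /i/, which is a front vowel, so the definite suffix is -ez, giving *tukemuipiez*.

tukemuipiez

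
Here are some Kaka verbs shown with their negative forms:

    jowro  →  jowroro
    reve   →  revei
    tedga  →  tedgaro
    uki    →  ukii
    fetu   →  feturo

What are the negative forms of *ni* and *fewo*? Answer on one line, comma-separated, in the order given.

The alternation tracks the last vowel of the stem — -i when the last vowel of the stem is a front vowel (*reve*, *uki*); -ro when the last vowel of the stem is a back vowel (*jowro*, *tedga*, *fetu*).
Since the last vowel of *ni* is /i/ (a front vowel), it takes -i, giving *nii*.
Since the last vowel of *fewo* is /o/ (a back vowel), it takes -ro, giving *feworo*.

nii, feworo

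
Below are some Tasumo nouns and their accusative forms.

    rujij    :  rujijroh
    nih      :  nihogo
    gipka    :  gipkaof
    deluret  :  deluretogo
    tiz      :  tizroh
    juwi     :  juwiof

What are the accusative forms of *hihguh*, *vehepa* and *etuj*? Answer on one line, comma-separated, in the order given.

hihguhogo, vehepaof, etujroh

Looking at the final sound of each stem: -ogo when the stem ends in a voiceless consonant (*nih*, *deluret*); -roh when the stem ends in a voiced consonant (*rujij*, *tiz*); -of when the stem ends in a vowel (*gipka*, *juwi*).
Since the final sound of *hihguh* is /h/ (a voiceless consonant), it takes -ogo, giving *hihguhogo*.
Since the final sound of *vehepa* is /a/ (a vowel), it takes -of, giving *vehepaof*.
*etuj* — final sound /j/ (a voiced consonant) → -roh → *etujroh*.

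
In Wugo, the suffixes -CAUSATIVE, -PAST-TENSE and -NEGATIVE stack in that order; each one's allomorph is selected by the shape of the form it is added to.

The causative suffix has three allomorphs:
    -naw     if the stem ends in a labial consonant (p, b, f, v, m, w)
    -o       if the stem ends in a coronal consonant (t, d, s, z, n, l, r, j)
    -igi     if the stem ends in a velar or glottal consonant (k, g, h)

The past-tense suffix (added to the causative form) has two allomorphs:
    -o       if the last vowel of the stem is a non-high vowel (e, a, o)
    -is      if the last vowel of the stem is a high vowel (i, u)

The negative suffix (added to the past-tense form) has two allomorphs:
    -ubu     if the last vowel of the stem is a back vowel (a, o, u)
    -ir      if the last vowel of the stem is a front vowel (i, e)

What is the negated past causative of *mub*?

mubnawoubu

*mub*: final consonant = /b/, labial → -naw → *mubnaw*.
The causative form *mubnaw* — last vowel /a/ (a non-high vowel) → -o → *mubnawo*.
Since the last vowel of the past-tense form *mubnawo* is /o/ (a back vowel), it takes -ubu, giving *mubnawoubu*.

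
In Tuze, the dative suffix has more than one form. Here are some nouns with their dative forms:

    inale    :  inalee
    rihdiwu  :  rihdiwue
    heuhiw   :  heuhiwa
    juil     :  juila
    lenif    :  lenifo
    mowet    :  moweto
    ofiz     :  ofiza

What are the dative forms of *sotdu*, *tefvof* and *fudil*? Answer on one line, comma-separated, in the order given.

The pattern is voicing of the final sound: -o when the stem ends in a voiceless consonant (*lenif*, *mowet*); -a when the stem ends in a voiced consonant (*heuhiw*, *juil*, *ofiz*); -e when the stem ends in a vowel (*inale*, *rihdiwu*).
*sotdu*: final sound = /u/, a vowel → -e → *sotdue*.
The final sound of *tefvof* is /f/, which is a voiceless consonant, so the suffix is -o, giving *tefvofo*.
*fudil* — final sound /l/ (a voiced consonant) → -a → *fudila*.

sotdue, tefvofo, fudila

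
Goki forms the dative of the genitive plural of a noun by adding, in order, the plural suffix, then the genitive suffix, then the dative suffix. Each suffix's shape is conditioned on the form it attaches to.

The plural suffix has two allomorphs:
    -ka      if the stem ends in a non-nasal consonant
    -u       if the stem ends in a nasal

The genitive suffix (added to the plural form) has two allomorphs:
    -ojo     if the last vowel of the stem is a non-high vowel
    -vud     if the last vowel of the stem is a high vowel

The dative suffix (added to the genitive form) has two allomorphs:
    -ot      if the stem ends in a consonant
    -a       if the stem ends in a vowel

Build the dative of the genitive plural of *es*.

eskaojoa

Since the final consonant of *es* is /s/ (non-nasal), it takes -ka, giving *eska*.
The plural form *eska*: last vowel = /a/, a non-high vowel → -ojo → *eskaojo*.
The genitive form *eskaojo*: final sound = /o/, a vowel → -a → *eskaojoa*.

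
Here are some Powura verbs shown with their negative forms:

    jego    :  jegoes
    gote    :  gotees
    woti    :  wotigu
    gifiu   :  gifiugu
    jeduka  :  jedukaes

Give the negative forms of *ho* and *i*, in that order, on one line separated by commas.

hoes, igu

The suffix is conditioned by the last vowel: -gu when the last vowel of the stem is a high vowel (*woti*, *gifiu*); -es when the last vowel of the stem is a non-high vowel (*jego*, *gote*, *jeduka*).
*ho* — last vowel /o/ (a non-high vowel) → -es → *hoes*.
The last vowel of *i* is /i/, which is a high vowel, so the suffix is -gu, giving *igu*.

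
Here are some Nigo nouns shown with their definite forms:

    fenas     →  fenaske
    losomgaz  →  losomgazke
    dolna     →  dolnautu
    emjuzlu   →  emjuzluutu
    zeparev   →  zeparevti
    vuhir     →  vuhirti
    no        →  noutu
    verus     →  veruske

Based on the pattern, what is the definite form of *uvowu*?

uvowuutu

The pattern is sibilance of the final sound: -ke when the stem ends in a sibilant (*fenas*, *losomgaz*, *verus*); -ti when the stem ends in a non-sibilant consonant (*zeparev*, *vuhir*); -utu when the stem ends in a vowel (*dolna*, *emjuzlu*, *no*).
*uvowu*: final sound = /u/, a vowel → -utu → *uvowuutu*.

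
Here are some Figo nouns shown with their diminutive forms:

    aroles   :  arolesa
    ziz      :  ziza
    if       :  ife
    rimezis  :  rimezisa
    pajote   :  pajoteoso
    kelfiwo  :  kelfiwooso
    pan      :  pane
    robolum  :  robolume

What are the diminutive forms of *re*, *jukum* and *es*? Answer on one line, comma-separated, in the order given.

reoso, jukume, esa

Looking at the final sound of each stem: -a when the stem ends in a sibilant (*aroles*, *ziz*, *rimezis*); -e when the stem ends in a non-sibilant consonant (*if*, *pan*, *robolum*); -oso when the stem ends in a vowel (*pajote*, *kelfiwo*).
The final sound of *re* is /e/, which is a vowel, so the suffix is -oso, giving *reoso*.
*jukum*: final sound = /m/, a non-sibilant consonant → -e → *jukume*.
*es*: final sound = /s/, a sibilant → -a → *esa*.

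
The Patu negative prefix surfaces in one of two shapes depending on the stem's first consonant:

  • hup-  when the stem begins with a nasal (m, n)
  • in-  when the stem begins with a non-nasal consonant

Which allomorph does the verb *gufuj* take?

in-

The first consonant of *gufuj* is /g/, which is non-nasal, so the prefix is in-.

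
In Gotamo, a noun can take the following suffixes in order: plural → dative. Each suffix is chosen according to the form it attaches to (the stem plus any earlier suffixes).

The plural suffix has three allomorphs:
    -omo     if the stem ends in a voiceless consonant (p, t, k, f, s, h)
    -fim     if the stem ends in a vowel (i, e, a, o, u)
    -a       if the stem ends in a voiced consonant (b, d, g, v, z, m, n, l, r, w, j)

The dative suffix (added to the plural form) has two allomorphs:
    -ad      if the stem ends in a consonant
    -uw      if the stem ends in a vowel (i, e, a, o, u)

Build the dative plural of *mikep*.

*mikep* — final sound /p/ (a voiceless consonant) → -omo → *mikepomo*.
Since the final sound of the plural form *mikepomo* is /o/ (a vowel), it takes -uw, giving *mikepomouw*.

mikepomouw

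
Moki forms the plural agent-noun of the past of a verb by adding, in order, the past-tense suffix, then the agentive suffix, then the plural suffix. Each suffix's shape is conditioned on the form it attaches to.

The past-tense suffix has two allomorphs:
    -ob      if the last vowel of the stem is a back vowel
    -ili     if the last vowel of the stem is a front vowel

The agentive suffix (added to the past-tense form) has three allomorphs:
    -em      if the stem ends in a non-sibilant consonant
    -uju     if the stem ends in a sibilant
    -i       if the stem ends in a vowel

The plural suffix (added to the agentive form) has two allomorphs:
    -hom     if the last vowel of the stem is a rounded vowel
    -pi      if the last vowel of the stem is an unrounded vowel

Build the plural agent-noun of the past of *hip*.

hipiliipi

*hip* — last vowel /i/ (a front vowel) → -ili → *hipili*.
The past-tense form *hipili*: final sound = /i/, a vowel → -i → *hipilii*.
The agentive form *hipilii* — last vowel /i/ (an unrounded vowel) → -pi → *hipiliipi*.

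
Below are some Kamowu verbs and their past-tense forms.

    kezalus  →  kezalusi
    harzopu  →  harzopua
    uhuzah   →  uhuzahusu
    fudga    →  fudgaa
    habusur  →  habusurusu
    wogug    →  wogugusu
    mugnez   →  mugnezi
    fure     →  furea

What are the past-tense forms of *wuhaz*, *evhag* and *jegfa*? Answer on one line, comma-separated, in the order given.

Looking at the final sound of each stem: -i when the stem ends in a sibilant (*kezalus*, *mugnez*); -usu when the stem ends in a non-sibilant consonant (*uhuzah*, *habusur*, *wogug*); -a when the stem ends in a vowel (*harzopu*, *fudga*, *fure*).
*wuhaz*: final sound = /z/, a sibilant → -i → *wuhazi*.
*evhag*: final sound = /g/, a non-sibilant consonant → -usu → *evhagusu*.
*jegfa*: final sound = /a/, a vowel → -a → *jegfaa*.

wuhazi, evhagusu, jegfaa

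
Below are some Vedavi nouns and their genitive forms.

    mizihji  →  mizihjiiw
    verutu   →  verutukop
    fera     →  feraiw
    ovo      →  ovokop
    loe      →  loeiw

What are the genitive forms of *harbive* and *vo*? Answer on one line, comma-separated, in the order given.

harbiveiw, vokop

The alternation tracks the last vowel of the stem — -kop when the last vowel of the stem is a rounded vowel (*verutu*, *ovo*); -iw when the last vowel of the stem is an unrounded vowel (*mizihji*, *fera*, *loe*).
Since the last vowel of *harbive* is /e/ (an unrounded vowel), it takes -iw, giving *harbiveiw*.
*vo*: last vowel = /o/, a rounded vowel → -kop → *vokop*.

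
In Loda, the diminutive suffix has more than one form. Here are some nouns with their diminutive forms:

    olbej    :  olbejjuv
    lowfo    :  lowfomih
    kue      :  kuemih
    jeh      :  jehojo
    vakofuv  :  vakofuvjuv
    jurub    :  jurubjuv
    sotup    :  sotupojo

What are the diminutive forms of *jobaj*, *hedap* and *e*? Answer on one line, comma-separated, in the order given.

jobajjuv, hedapojo, emih

The pattern is voicing of the final sound: -ojo when the stem ends in a voiceless consonant (*jeh*, *sotup*); -juv when the stem ends in a voiced consonant (*olbej*, *vakofuv*, *jurub*); -mih when the stem ends in a vowel (*lowfo*, *kue*).
*jobaj*: final sound = /j/, a voiced consonant → -juv → *jobajjuv*.
The final sound of *hedap* is /p/, which is a voiceless consonant, so the suffix is -ojo, giving *hedapojo*.
*e* — final sound /e/ (a vowel) → -mih → *emih*.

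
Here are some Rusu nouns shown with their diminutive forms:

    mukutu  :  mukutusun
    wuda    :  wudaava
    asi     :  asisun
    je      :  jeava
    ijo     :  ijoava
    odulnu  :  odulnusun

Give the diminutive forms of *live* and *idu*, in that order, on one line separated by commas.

The pattern is height harmony: -sun when the last vowel of the stem is a high vowel (*mukutu*, *asi*, *odulnu*); -ava when the last vowel of the stem is a non-high vowel (*wuda*, *je*, *ijo*).
*live*: last vowel = /e/, a non-high vowel → -ava → *liveava*.
Since the last vowel of *idu* is /u/ (a high vowel), it takes -sun, giving *idusun*.

liveava, idusun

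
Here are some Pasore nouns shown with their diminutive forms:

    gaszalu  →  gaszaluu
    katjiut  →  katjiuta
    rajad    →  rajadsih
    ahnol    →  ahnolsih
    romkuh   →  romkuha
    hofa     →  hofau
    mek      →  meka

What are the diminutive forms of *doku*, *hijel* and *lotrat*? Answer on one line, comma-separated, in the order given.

dokuu, hijelsih, lotrata

The alternation tracks the final sound of the stem — -a when the stem ends in a voiceless consonant (*katjiut*, *romkuh*, *mek*); -sih when the stem ends in a voiced consonant (*rajad*, *ahnol*); -u when the stem ends in a vowel (*gaszalu*, *hofa*).
*doku*: final sound = /u/, a vowel → -u → *dokuu*.
*hijel* — final sound /l/ (a voiced consonant) → -sih → *hijelsih*.
The final sound of *lotrat* is /t/, which is a voiceless consonant, so the suffix is -a, giving *lotrata*.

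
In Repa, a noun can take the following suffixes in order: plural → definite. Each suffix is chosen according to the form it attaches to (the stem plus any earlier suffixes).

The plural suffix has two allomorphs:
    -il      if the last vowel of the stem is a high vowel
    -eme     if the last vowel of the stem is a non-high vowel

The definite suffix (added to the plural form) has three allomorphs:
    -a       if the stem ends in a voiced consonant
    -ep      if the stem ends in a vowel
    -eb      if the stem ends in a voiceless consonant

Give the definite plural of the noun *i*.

The last vowel of *i* is /i/, which is a high vowel, so the plural suffix is -il, giving *iil*.
Since the final sound of the plural form *iil* is /l/ (a voiced consonant), it takes -a, giving *iila*.

iila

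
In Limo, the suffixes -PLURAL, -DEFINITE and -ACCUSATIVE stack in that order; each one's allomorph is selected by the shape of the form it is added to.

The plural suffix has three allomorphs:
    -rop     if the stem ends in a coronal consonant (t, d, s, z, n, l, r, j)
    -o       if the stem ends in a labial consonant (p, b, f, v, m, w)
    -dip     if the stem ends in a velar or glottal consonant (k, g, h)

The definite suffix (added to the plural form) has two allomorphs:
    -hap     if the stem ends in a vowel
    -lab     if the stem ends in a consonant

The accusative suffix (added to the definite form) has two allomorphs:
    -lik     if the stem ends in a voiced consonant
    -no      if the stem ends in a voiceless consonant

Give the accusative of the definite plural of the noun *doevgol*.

Since the final consonant of *doevgol* is /l/ (coronal), it takes -rop, giving *doevgolrop*.
The final sound of the plural form *doevgolrop* is /p/, which is a consonant, so the definite suffix is -lab, giving *doevgolroplab*.
Since the final consonant of the definite form *doevgolroplab* is /b/ (voiced), it takes -lik, giving *doevgolroplablik*.

doevgolroplablik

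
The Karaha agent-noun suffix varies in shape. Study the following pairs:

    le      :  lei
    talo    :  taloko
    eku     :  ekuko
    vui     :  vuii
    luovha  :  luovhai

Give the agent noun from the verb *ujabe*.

The alternation tracks the last vowel of the stem — -ko when the last vowel of the stem is a rounded vowel (*talo*, *eku*); -i when the last vowel of the stem is an unrounded vowel (*le*, *vui*, *luovha*).
*ujabe*: last vowel = /e/, an unrounded vowel → -i → *ujabei*.

ujabei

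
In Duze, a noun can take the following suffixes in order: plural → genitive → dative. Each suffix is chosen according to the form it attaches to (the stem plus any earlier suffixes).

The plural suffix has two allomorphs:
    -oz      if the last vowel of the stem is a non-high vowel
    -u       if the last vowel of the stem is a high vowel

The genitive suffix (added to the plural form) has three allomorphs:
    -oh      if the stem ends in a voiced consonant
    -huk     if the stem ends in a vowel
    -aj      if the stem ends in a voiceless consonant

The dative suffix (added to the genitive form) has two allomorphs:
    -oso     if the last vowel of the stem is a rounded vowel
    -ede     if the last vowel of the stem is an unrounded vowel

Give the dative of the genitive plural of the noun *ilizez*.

ilizezozohoso

*ilizez* — last vowel /e/ (a non-high vowel) → -oz → *ilizezoz*.
Since the final sound of the plural form *ilizezoz* is /z/ (a voiced consonant), it takes -oh, giving *ilizezozoh*.
The last vowel of the genitive form *ilizezozoh* is /o/, which is a rounded vowel, so the dative suffix is -oso, giving *ilizezozohoso*.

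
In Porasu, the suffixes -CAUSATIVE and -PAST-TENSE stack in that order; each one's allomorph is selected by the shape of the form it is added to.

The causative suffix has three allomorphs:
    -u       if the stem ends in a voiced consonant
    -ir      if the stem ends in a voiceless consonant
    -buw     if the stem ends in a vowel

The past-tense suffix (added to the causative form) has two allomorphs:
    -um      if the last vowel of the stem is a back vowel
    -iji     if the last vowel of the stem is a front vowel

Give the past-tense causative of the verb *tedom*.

tedomuum

*tedom* — final sound /m/ (a voiced consonant) → -u → *tedomu*.
The causative form *tedomu* — last vowel /u/ (a back vowel) → -um → *tedomuum*.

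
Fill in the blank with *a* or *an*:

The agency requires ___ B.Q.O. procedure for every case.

a

The indefinite article is chosen by the initial *sound* of the following word, not its spelling.
The initialism *B.Q.O.* is read letter by letter; the first letter, B, is pronounced /biː/, which begins with a consonant sound.
So the article is *a*: The agency requires a B.Q.O. procedure for every case.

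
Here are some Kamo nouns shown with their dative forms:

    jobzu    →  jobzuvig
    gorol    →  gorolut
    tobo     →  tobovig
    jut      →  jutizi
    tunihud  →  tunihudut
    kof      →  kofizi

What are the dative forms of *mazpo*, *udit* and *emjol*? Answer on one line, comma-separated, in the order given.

The pattern is voicing of the final sound: -izi when the stem ends in a voiceless consonant (*jut*, *kof*); -ut when the stem ends in a voiced consonant (*gorol*, *tunihud*); -vig when the stem ends in a vowel (*jobzu*, *tobo*).
The final sound of *mazpo* is /o/, which is a vowel, so the suffix is -vig, giving *mazpovig*.
*udit* — final sound /t/ (a voiceless consonant) → -izi → *uditizi*.
Since the final sound of *emjol* is /l/ (a voiced consonant), it takes -ut, giving *emjolut*.

mazpovig, uditizi, emjolut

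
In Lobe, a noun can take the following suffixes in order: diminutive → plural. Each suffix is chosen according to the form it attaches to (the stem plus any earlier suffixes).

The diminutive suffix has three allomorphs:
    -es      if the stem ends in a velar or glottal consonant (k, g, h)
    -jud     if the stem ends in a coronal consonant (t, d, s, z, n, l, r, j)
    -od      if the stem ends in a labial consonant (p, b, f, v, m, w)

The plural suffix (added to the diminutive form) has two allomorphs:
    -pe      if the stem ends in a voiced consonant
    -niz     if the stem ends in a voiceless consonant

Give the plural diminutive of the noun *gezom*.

gezomodpe

Since the final consonant of *gezom* is /m/ (labial), it takes -od, giving *gezomod*.
Since the final consonant of the diminutive form *gezomod* is /d/ (voiced), it takes -pe, giving *gezomodpe*.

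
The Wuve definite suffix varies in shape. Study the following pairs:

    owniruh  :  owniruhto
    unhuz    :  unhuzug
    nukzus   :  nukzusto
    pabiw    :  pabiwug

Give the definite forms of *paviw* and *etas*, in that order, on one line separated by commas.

Looking at the final consonant of each stem: -to when the stem ends in a voiceless consonant (*owniruh*, *nukzus*); -ug when the stem ends in a voiced consonant (*unhuz*, *pabiw*).
*paviw* — final consonant /w/ (voiced) → -ug → *paviwug*.
Since the final consonant of *etas* is /s/ (voiceless), it takes -to, giving *etasto*.

paviwug, etasto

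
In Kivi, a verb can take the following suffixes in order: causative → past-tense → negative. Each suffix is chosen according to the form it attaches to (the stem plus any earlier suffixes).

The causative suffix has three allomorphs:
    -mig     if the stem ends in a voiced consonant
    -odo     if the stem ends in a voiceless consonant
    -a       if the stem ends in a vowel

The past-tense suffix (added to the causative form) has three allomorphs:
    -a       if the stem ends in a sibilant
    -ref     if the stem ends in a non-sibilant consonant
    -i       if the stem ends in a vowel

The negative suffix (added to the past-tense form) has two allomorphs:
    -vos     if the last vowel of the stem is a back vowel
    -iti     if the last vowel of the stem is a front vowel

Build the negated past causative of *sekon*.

Since the final sound of *sekon* is /n/ (a voiced consonant), it takes -mig, giving *sekonmig*.
Since the final sound of the causative form *sekonmig* is /g/ (a non-sibilant consonant), it takes -ref, giving *sekonmigref*.
The past-tense form *sekonmigref*: last vowel = /e/, a front vowel → -iti → *sekonmigrefiti*.

sekonmigrefiti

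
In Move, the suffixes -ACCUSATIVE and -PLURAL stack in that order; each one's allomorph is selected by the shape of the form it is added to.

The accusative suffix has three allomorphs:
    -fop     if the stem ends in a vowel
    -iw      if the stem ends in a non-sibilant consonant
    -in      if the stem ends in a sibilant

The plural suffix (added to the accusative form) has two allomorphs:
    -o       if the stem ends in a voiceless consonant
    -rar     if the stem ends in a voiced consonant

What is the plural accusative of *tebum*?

Since the final sound of *tebum* is /m/ (a non-sibilant consonant), it takes -iw, giving *tebumiw*.
The final consonant of the accusative form *tebumiw* is /w/, which is voiced, so the plural suffix is -rar, giving *tebumiwrar*.

tebumiwrar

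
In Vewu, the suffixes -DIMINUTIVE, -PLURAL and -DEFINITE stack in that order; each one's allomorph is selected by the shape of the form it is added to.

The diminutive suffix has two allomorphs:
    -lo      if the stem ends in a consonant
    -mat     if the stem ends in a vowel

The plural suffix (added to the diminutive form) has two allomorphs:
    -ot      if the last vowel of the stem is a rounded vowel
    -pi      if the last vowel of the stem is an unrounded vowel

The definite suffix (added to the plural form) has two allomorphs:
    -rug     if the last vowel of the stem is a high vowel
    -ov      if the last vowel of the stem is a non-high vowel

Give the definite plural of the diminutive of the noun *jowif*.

Since the final sound of *jowif* is /f/ (a consonant), it takes -lo, giving *jowiflo*.
The last vowel of the diminutive form *jowiflo* is /o/, which is a rounded vowel, so the plural suffix is -ot, giving *jowifloot*.
The last vowel of the plural form *jowifloot* is /o/, which is a non-high vowel, so the definite suffix is -ov, giving *jowiflootov*.

jowiflootov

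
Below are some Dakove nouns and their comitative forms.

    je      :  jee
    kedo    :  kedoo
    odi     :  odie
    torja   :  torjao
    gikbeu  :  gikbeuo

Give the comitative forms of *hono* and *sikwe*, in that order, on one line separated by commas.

honoo, sikwee

The alternation tracks the last vowel of the stem — -e when the last vowel of the stem is a front vowel (*je*, *odi*); -o when the last vowel of the stem is a back vowel (*kedo*, *torja*, *gikbeu*).
The last vowel of *hono* is /o/, which is a back vowel, so the suffix is -o, giving *honoo*.
*sikwe* — last vowel /e/ (a front vowel) → -e → *sikwee*.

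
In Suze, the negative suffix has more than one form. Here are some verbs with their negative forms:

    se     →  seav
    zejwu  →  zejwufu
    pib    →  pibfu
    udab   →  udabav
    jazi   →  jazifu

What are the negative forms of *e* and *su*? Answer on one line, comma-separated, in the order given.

eav, sufu

The suffix is conditioned by the last vowel: -fu when the last vowel of the stem is a high vowel (*zejwu*, *pib*, *jazi*); -av when the last vowel of the stem is a non-high vowel (*se*, *udab*).
Since the last vowel of *e* is /e/ (a non-high vowel), it takes -av, giving *eav*.
*su*: last vowel = /u/, a high vowel → -fu → *sufu*.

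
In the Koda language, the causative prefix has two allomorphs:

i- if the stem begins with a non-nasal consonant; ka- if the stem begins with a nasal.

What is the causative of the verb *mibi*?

kamibi

Since the first consonant of *mibi* is /m/ (a nasal), it takes ka-, giving *kamibi*.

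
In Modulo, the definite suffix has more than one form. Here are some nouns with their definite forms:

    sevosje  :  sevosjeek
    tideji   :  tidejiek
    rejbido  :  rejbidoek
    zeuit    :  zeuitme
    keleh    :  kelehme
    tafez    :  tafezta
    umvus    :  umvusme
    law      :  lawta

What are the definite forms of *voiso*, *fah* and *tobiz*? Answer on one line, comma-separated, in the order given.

The alternation tracks the final sound of the stem — -me when the stem ends in a voiceless consonant (*zeuit*, *keleh*, *umvus*); -ta when the stem ends in a voiced consonant (*tafez*, *law*); -ek when the stem ends in a vowel (*sevosje*, *tideji*, *rejbido*).
Since the final sound of *voiso* is /o/ (a vowel), it takes -ek, giving *voisoek*.
Since the final sound of *fah* is /h/ (a voiceless consonant), it takes -me, giving *fahme*.
The final sound of *tobiz* is /z/, which is a voiced consonant, so the suffix is -ta, giving *tobizta*.

voisoek, fahme, tobizta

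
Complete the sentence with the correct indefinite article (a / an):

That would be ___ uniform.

The indefinite article is chosen by the initial *sound* of the following word, not its spelling.
*uniform* begins with the sound /juː/ (u pronounced /juː/) — a consonant sound.
So the article is *a*: That would be a uniform.

a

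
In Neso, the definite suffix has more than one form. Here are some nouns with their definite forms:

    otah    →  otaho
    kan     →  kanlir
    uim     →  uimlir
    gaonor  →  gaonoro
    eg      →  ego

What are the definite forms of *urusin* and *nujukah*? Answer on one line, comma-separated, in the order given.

The suffix is conditioned by the final consonant: -lir when the stem ends in a nasal (*kan*, *uim*); -o when the stem ends in a non-nasal consonant (*otah*, *gaonor*, *eg*).
*urusin*: final consonant = /n/, a nasal → -lir → *urusinlir*.
The final consonant of *nujukah* is /h/, which is non-nasal, so the suffix is -o, giving *nujukaho*.

urusinlir, nujukaho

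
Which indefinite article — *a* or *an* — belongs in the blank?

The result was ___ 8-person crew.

The indefinite article is chosen by the initial *sound* of the following word, not its spelling.
The number *8* is spoken "eight", beginning with /eɪt/ — a vowel sound.
So the article is *an*: The result was an 8-person crew.

an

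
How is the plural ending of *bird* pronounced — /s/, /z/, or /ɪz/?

The stem *bird* ends in a voiced non-sibilant sound.
The plural suffix surfaces as /ɪz/ after sibilants, /s/ after other voiceless consonants, and /z/ after other voiced sounds.
So the plural -s on *bird* is pronounced /z/.

/z/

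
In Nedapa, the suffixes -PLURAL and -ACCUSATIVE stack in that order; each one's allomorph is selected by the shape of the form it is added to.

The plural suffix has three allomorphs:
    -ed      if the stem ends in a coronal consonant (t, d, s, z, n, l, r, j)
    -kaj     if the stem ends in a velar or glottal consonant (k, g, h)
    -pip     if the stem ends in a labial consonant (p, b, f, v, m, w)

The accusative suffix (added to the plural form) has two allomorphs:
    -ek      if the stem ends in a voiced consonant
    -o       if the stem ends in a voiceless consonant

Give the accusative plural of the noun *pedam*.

*pedam* — final consonant /m/ (labial) → -pip → *pedampip*.
The plural form *pedampip*: final consonant = /p/, voiceless → -o → *pedampipo*.

pedampipo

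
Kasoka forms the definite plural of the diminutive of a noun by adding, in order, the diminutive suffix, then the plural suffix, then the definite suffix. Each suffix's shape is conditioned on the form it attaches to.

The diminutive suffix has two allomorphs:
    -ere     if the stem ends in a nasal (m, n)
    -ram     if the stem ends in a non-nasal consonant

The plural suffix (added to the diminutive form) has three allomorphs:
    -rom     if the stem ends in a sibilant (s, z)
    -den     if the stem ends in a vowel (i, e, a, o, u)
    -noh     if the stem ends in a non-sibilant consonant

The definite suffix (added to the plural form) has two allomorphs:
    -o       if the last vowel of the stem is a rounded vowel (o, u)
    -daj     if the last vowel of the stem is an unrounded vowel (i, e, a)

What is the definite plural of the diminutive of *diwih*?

diwihramnoho

The final consonant of *diwih* is /h/, which is non-nasal, so the diminutive suffix is -ram, giving *diwihram*.
The diminutive form *diwihram*: final sound = /m/, a non-sibilant consonant → -noh → *diwihramnoh*.
The plural form *diwihramnoh* — last vowel /o/ (a rounded vowel) → -o → *diwihramnoho*.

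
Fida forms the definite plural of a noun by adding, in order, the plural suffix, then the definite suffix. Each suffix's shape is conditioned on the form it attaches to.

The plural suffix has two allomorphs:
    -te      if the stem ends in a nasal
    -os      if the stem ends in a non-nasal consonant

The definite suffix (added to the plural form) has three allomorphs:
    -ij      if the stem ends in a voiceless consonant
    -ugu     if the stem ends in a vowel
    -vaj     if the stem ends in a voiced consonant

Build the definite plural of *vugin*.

vuginteugu

Since the final consonant of *vugin* is /n/ (a nasal), it takes -te, giving *vuginte*.
The final sound of the plural form *vuginte* is /e/, which is a vowel, so the definite suffix is -ugu, giving *vuginteugu*.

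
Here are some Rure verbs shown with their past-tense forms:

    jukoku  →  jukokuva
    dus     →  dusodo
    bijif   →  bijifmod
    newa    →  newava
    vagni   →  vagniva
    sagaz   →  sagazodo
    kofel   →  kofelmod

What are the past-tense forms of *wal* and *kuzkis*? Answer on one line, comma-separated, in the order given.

walmod, kuzkisodo

Looking at the final sound of each stem: -odo when the stem ends in a sibilant (*dus*, *sagaz*); -mod when the stem ends in a non-sibilant consonant (*bijif*, *kofel*); -va when the stem ends in a vowel (*jukoku*, *newa*, *vagni*).
*wal* — final sound /l/ (a non-sibilant consonant) → -mod → *walmod*.
*kuzkis*: final sound = /s/, a sibilant → -odo → *kuzkisodo*.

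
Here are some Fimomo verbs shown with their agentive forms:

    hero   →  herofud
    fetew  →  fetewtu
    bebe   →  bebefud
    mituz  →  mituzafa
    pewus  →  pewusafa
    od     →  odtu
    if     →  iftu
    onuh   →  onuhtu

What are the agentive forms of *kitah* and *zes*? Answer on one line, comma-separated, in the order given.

Looking at the final sound of each stem: -afa when the stem ends in a sibilant (*mituz*, *pewus*); -tu when the stem ends in a non-sibilant consonant (*fetew*, *od*, *if*, *onuh*); -fud when the stem ends in a vowel (*hero*, *bebe*).
*kitah* — final sound /h/ (a non-sibilant consonant) → -tu → *kitahtu*.
*zes* — final sound /s/ (a sibilant) → -afa → *zesafa*.

kitahtu, zesafa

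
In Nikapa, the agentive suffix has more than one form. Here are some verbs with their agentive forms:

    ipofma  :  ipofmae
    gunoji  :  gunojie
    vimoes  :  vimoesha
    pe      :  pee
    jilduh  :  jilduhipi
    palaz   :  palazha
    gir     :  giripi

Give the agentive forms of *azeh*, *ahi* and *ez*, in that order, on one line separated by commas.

azehipi, ahie, ezha

The suffix is conditioned by the final sound: -ha when the stem ends in a sibilant (*vimoes*, *palaz*); -ipi when the stem ends in a non-sibilant consonant (*jilduh*, *gir*); -e when the stem ends in a vowel (*ipofma*, *gunoji*, *pe*).
The final sound of *azeh* is /h/, which is a non-sibilant consonant, so the suffix is -ipi, giving *azehipi*.
*ahi* — final sound /i/ (a vowel) → -e → *ahie*.
*ez*: final sound = /z/, a sibilant → -ha → *ezha*.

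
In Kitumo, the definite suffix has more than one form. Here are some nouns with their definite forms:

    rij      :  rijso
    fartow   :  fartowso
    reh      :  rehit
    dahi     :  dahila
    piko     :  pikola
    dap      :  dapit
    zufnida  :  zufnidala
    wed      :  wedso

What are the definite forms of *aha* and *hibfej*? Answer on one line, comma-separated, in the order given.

The pattern is voicing of the final sound: -it when the stem ends in a voiceless consonant (*reh*, *dap*); -so when the stem ends in a voiced consonant (*rij*, *fartow*, *wed*); -la when the stem ends in a vowel (*dahi*, *piko*, *zufnida*).
Since the final sound of *aha* is /a/ (a vowel), it takes -la, giving *ahala*.
*hibfej*: final sound = /j/, a voiced consonant → -so → *hibfejso*.

ahala, hibfejso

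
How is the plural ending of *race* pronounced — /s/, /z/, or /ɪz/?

/ɪz/

The stem *race* ends in a sibilant (/s, z, ʃ, ʒ, tʃ, dʒ/).
The plural suffix surfaces as /ɪz/ after sibilants, /s/ after other voiceless consonants, and /z/ after other voiced sounds.
So the plural -s on *race* is pronounced /ɪz/.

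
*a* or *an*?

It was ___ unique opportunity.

a

The indefinite article is chosen by the initial *sound* of the following word, not its spelling.
*unique* begins with the sound /juː/ (u pronounced /juː/) — a consonant sound.
So the article is *a*: It was a unique opportunity.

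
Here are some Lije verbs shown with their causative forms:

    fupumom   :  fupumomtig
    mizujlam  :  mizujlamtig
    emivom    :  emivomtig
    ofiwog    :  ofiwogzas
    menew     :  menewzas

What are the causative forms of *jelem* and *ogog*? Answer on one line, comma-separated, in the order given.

jelemtig, ogogzas

The suffix is conditioned by the final consonant: -tig when the stem ends in a nasal (*fupumom*, *mizujlam*, *emivom*); -zas when the stem ends in a non-nasal consonant (*ofiwog*, *menew*).
Since the final consonant of *jelem* is /m/ (a nasal), it takes -tig, giving *jelemtig*.
Since the final consonant of *ogog* is /g/ (non-nasal), it takes -zas, giving *ogogzas*.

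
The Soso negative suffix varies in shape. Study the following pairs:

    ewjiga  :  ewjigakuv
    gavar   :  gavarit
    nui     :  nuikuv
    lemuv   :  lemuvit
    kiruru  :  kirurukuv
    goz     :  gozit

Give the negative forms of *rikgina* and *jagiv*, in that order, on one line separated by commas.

Looking at the final sound of each stem: -it when the stem ends in a consonant (*gavar*, *lemuv*, *goz*); -kuv when the stem ends in a vowel (*ewjiga*, *nui*, *kiruru*).
The final sound of *rikgina* is /a/, which is a vowel, so the suffix is -kuv, giving *rikginakuv*.
*jagiv*: final sound = /v/, a consonant → -it → *jagivit*.

rikginakuv, jagivit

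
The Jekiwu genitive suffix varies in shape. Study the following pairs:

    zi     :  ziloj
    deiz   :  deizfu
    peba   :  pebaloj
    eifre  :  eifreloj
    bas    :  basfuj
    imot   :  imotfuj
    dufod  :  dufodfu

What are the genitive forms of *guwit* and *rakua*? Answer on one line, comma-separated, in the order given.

guwitfuj, rakualoj

The pattern is voicing of the final sound: -fuj when the stem ends in a voiceless consonant (*bas*, *imot*); -fu when the stem ends in a voiced consonant (*deiz*, *dufod*); -loj when the stem ends in a vowel (*zi*, *peba*, *eifre*).
Since the final sound of *guwit* is /t/ (a voiceless consonant), it takes -fuj, giving *guwitfuj*.
*rakua*: final sound = /a/, a vowel → -loj → *rakualoj*.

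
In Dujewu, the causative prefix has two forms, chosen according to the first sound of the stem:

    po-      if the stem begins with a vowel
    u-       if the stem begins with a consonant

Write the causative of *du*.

Since the first sound of *du* is /d/ (a consonant), it takes u-, giving *udu*.

udu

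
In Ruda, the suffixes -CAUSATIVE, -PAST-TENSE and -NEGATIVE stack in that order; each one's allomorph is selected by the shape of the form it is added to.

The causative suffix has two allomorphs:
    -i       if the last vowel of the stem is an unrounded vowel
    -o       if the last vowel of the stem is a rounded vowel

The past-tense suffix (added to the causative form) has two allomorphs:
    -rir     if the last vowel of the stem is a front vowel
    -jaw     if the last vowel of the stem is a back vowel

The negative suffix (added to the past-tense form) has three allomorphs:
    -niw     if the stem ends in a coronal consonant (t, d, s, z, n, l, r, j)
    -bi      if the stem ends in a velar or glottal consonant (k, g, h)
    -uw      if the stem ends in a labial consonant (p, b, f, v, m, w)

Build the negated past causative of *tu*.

*tu* — last vowel /u/ (a rounded vowel) → -o → *tuo*.
The causative form *tuo* — last vowel /o/ (a back vowel) → -jaw → *tuojaw*.
Since the final consonant of the past-tense form *tuojaw* is /w/ (labial), it takes -uw, giving *tuojawuw*.

tuojawuw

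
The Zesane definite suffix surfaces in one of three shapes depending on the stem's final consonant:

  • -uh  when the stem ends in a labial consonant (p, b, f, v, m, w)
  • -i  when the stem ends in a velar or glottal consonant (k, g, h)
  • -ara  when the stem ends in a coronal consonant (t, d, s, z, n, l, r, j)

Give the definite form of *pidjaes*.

pidjaesara

The final consonant of *pidjaes* is /s/, which is coronal, so the suffix is -ara, giving *pidjaesara*.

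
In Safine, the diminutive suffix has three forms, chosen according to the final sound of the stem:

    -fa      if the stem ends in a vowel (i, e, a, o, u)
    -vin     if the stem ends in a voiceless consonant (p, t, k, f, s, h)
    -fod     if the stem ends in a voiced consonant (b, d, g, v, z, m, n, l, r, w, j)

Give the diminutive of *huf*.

The final sound of *huf* is /f/, which is a voiceless consonant, so the suffix is -vin, giving *hufvin*.

hufvin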